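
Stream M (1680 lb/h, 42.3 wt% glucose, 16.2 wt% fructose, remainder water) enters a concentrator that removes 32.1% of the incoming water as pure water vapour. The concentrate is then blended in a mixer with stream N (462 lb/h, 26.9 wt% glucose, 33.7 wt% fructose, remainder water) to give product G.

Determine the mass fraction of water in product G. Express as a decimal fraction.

0.3417

Vapour removed = 0.321×0.415×1680 = 223.8 lb/h; concentrate = 1456.2 lb/h.
water reaching the mixer = 473.4 (from concentrate) + 462×0.394 = 655.43 lb/h.
Product flow = 1456.2 + 462 = 1918.2 lb/h; water fraction = 0.3417.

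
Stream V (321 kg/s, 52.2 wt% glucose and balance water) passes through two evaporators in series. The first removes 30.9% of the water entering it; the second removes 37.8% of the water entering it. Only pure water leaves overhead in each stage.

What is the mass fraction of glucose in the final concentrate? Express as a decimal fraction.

water in feed = 321×0.478 = 153.44 kg/s.
After stage 1: water left = (1−0.309)×153.44 = 106.03; stream total = 273.59 kg/s.
After stage 2: water left = (1−0.378)×106.03 = 65.948; final concentrate = 233.51 kg/s.
glucose fraction = 167.56/233.51 = 0.7176.

0.7176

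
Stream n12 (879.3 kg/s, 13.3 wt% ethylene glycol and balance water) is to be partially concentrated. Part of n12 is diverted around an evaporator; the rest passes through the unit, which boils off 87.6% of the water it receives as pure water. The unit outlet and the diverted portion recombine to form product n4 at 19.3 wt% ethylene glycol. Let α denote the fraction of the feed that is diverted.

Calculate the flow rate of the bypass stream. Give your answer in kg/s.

519.4 kg/s

All 879.3×0.133 = 116.95 kg/s of ethylene glycol reaches n4, so n4 = 116.95/0.193 = 605.94 kg/s and vapour = 273.36 kg/s.
The evaporator receives (1−α)·879.3 of feed at 0.867 water and removes 0.876 of that water:
0.876×0.867×(1−α)×879.3 = 273.36
(1−α) = 273.36/667.82 = 0.4093;  α = 0.5907.
Bypass flow = 0.5907×879.3 = 519.38 kg/s.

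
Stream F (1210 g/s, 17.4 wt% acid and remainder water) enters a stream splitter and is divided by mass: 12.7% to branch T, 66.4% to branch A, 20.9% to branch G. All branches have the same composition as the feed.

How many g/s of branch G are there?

Branch G flow = 0.209×1210 = 252.89 g/s.

252.9 g/s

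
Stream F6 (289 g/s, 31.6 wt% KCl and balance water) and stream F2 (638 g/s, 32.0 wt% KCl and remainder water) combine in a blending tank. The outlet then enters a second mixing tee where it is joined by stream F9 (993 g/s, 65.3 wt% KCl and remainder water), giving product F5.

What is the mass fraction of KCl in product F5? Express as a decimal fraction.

Overall, product flow = 1920 g/s.
KCl in = 289×0.316 + 638×0.320 + 993×0.653 = 943.91 g/s.
KCl fraction in F5 = 0.492.

0.492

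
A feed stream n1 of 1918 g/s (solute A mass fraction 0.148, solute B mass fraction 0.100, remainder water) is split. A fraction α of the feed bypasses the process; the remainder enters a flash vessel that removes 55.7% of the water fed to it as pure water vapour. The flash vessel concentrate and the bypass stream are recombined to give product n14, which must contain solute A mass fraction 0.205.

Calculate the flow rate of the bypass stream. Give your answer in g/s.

All 1918×0.148 = 283.86 g/s of solute A reaches n14, so n14 = 283.86/0.205 = 1384.7 g/s and vapour = 533.3 g/s.
The evaporator receives (1−α)·1918 of feed at 0.752 water and removes 0.557 of that water:
0.557×0.752×(1−α)×1918 = 533.3
(1−α) = 533.3/803.38 = 0.6638;  α = 0.3362.
Bypass flow = 0.3362×1918 = 644.8 g/s.

644.8 g/s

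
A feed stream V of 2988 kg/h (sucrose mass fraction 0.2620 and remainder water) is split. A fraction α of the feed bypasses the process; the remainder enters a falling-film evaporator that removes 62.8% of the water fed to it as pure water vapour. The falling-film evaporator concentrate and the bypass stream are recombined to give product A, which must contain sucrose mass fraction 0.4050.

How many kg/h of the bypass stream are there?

All 2988×0.262 = 782.86 kg/h of sucrose reaches A, so A = 782.86/0.405 = 1933 kg/h and vapour = 1055 kg/h.
The evaporator receives (1−α)·2988 of feed at 0.738 water and removes 0.628 of that water:
0.628×0.738×(1−α)×2988 = 1055
(1−α) = 1055/1384.8 = 0.7618;  α = 0.2382.
Bypass flow = 0.2382×2988 = 711.62 kg/h.

711.6 kg/h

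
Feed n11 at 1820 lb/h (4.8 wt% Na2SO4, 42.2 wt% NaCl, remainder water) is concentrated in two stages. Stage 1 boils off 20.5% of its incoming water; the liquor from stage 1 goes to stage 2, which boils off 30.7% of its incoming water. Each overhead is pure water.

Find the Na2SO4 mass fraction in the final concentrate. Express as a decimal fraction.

0.0630

water in feed = 1820×0.530 = 964.6 lb/h.
After stage 1: water left = (1−0.205)×964.6 = 766.86; stream total = 1622.3 lb/h.
After stage 2: water left = (1−0.307)×766.86 = 531.43; final concentrate = 1386.8 lb/h.
Na2SO4 fraction = 87.36/1386.8 = 0.0630.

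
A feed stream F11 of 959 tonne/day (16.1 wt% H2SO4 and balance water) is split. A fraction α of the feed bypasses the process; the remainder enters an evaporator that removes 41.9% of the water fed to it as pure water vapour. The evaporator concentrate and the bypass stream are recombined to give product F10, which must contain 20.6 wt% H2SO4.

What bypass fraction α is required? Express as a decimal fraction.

All 959×0.161 = 154.4 tonne/day of H2SO4 reaches F10, so F10 = 154.4/0.206 = 749.51 tonne/day and vapour = 209.49 tonne/day.
The evaporator receives (1−α)·959 of feed at 0.839 water and removes 0.419 of that water:
0.419×0.839×(1−α)×959 = 209.49
(1−α) = 209.49/337.13 = 0.6214;  α = 0.3786.

0.379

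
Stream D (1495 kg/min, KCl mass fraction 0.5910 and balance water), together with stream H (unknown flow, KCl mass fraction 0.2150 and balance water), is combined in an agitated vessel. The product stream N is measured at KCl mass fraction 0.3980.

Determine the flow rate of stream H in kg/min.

1577 kg/min

Let H be the unknown flow. Total out = 1495 + H.
KCl balance: 883.54 + 0.215·H = 0.398·(1495 + H)
(0.215 − 0.398)·H = 0.398×1495 − 883.54 = -288.53
H = -288.53 / -0.183 = 1576.7 kg/min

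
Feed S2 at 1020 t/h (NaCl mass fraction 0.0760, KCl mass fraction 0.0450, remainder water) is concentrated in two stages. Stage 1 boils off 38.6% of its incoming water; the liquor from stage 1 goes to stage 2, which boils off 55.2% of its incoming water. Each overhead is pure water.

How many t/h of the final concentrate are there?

370 t/h

water in feed = 1020×0.879 = 896.58 t/h.
After stage 1: water left = (1−0.386)×896.58 = 550.5; stream total = 673.92 t/h.
After stage 2: water left = (1−0.552)×550.5 = 246.62; final concentrate = 370.04 t/h.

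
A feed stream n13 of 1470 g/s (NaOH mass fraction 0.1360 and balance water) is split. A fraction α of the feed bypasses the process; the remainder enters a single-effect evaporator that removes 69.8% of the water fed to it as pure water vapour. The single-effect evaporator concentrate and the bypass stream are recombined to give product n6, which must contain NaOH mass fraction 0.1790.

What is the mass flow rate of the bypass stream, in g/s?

All 1470×0.136 = 199.92 g/s of NaOH reaches n6, so n6 = 199.92/0.179 = 1116.9 g/s and vapour = 353.13 g/s.
The evaporator receives (1−α)·1470 of feed at 0.864 water and removes 0.698 of that water:
0.698×0.864×(1−α)×1470 = 353.13
(1−α) = 353.13/886.52 = 0.3983;  α = 0.6017.
Bypass flow = 0.6017×1470 = 884.45 g/s.

884.5 g/s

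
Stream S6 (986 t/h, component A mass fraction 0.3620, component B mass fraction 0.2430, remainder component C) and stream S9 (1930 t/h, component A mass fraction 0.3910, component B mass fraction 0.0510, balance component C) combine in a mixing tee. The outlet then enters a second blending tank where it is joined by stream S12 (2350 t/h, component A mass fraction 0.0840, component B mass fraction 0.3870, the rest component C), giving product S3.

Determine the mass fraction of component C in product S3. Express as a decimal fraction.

0.5145

Overall, product flow = 5266 t/h.
component C in = 986×0.395 + 1930×0.558 + 2350×0.529 = 2709.6 t/h.
component C fraction in S3 = 0.5145.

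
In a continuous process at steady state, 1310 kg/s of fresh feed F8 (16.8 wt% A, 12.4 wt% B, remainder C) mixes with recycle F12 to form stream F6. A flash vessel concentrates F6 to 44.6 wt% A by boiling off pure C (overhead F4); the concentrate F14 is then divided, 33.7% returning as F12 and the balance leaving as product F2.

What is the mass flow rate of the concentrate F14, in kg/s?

Overall A balance (none leaves overhead): A in fresh feed = A in product, i.e. 1310×0.168 = (1−0.337)·F14·0.446.
F14 = 220.08/(0.446×0.663) = 744.27 kg/s.

744.3 kg/s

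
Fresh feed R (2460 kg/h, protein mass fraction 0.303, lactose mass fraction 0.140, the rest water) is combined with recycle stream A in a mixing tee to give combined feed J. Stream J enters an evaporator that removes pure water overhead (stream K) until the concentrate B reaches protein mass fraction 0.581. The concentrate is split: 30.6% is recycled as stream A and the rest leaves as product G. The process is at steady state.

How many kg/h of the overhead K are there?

1177 kg/h

Overall protein balance (none leaves overhead): protein in fresh feed = protein in product, i.e. 2460×0.303 = (1−0.306)·B·0.581.
B = 745.38/(0.581×0.694) = 1848.6 kg/h.
Recycle A = 0.306×1848.6 = 565.67 kg/h.
Combined feed J = 2460 + 565.67 = 3025.7 kg/h.
Overhead K = J − B = 3025.7 − 1848.6 = 1177.1 kg/h.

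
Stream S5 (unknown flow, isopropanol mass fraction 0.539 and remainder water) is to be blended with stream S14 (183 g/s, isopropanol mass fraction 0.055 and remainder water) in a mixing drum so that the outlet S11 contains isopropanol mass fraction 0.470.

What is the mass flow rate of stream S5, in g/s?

Let S5 be the unknown flow. Total out = 183 + S5.
isopropanol balance: 10.065 + 0.539·S5 = 0.470·(183 + S5)
(0.539 − 0.470)·S5 = 0.470×183 − 10.065 = 75.945
S5 = 75.945 / 0.069 = 1100.7 g/s

1101 g/s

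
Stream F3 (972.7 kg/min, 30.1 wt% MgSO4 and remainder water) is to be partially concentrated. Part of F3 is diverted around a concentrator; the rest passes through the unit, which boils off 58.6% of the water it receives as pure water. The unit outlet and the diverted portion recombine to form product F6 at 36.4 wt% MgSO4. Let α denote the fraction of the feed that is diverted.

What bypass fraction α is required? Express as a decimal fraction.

0.577

All 972.7×0.301 = 292.78 kg/min of MgSO4 reaches F6, so F6 = 292.78/0.364 = 804.35 kg/min and vapour = 168.35 kg/min.
The evaporator receives (1−α)·972.7 of feed at 0.699 water and removes 0.586 of that water:
0.586×0.699×(1−α)×972.7 = 168.35
(1−α) = 168.35/398.43 = 0.4225;  α = 0.5775.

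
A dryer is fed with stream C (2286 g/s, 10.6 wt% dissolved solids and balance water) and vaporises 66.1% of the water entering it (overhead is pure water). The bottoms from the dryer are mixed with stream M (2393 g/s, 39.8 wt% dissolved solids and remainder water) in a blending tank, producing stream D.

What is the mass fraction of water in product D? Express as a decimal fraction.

Vapour removed = 0.661×0.894×2286 = 1350.9 g/s; concentrate = 935.12 g/s.
water reaching the mixer = 692.81 (from concentrate) + 2393×0.602 = 2133.4 g/s.
Product flow = 935.12 + 2393 = 3328.1 g/s; water fraction = 0.6410.

0.6410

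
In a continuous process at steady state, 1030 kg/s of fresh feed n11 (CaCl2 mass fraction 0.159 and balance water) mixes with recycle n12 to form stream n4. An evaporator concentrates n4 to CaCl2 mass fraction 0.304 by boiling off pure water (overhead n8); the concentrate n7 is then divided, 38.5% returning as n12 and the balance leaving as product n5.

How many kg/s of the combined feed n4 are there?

1367 kg/s

Overall CaCl2 balance (none leaves overhead): CaCl2 in fresh feed = CaCl2 in product, i.e. 1030×0.159 = (1−0.385)·n7·0.304.
n7 = 163.77/(0.304×0.615) = 875.96 kg/s.
Recycle n12 = 0.385×875.96 = 337.25 kg/s.
Combined feed n4 = 1030 + 337.25 = 1367.2 kg/s.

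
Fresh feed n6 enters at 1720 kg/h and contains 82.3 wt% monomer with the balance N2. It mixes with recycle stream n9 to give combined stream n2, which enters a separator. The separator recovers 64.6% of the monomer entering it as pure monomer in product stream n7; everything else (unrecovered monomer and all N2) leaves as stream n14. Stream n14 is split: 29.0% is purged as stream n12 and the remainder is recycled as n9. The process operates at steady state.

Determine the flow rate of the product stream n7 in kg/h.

1221 kg/h

monomer in n2: m_A = 1720×0.823 + (1−0.290)·(1−0.646)·m_A, so m_A = 1415.6/0.7487 = 1890.8 kg/h.
Product n7 = 0.646×1890.8 = 1221.5 kg/h.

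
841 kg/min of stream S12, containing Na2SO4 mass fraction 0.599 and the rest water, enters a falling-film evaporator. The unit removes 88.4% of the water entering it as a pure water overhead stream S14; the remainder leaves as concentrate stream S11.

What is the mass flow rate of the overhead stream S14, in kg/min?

298.1 kg/min

water entering = 841×0.401 = 337.24 kg/min; overhead removed = 0.884×337.24 = 298.12 kg/min.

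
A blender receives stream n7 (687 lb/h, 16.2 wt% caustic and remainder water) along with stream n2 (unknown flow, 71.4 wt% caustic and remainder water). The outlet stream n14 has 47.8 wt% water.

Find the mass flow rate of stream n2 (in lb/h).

Let n2 be the unknown flow. Total out = 687 + n2.
water balance: 575.71 + 0.286·n2 = 0.478·(687 + n2)
(0.286 − 0.478)·n2 = 0.478×687 − 575.71 = -247.32
n2 = -247.32 / -0.192 = 1288.1 lb/h

1288 lb/h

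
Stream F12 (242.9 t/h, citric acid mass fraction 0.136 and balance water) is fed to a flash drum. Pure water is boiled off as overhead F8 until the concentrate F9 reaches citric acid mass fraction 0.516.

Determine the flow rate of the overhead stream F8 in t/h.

citric acid is conserved: 242.9×0.136 = 33.034 t/h all reports to the concentrate.
Concentrate = 33.034/(target fraction) = 64.02 t/h.
Overhead = 242.9 − 64.02 = 178.88 t/h.

178.9 t/h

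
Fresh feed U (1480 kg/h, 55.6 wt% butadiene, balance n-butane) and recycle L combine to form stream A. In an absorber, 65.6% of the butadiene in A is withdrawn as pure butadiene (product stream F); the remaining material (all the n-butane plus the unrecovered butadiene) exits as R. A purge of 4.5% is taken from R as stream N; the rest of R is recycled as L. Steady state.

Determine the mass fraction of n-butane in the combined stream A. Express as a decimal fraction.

n-butane enters only via U and leaves only via the purge: 1480×0.444 = 0.045×(n-butane in R), and the absorber passes all n-butane, so n-butane in A = n-butane in R = 14603 kg/h.
butadiene in A: m_A = 1480×0.556 + (1−0.045)·(1−0.656)·m_A, so m_A = 822.88/0.6715 = 1225.5 kg/h.
A = 1225.5 + 14603 = 15828 kg/h.
n-butane fraction in A = 14603/15828 = 0.923.

0.923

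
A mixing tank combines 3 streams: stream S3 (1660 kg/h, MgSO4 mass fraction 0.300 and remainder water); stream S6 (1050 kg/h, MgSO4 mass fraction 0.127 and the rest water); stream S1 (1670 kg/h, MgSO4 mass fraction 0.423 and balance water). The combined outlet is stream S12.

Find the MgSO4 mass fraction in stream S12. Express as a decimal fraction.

Total flow out = 1660 + 1050 + 1670 = 4380 kg/h.
MgSO4 in = 1660×0.300 + 1050×0.127 + 1670×0.423 = 1337.8 kg/h.
MgSO4 mass fraction in S12 = 1337.8/4380 = 0.305.

0.305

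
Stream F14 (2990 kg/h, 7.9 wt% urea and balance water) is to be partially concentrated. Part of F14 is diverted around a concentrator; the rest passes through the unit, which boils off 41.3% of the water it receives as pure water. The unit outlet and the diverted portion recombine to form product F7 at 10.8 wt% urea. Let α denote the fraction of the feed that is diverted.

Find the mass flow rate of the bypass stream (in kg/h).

All 2990×0.079 = 236.21 kg/h of urea reaches F7, so F7 = 236.21/0.108 = 2187.1 kg/h and vapour = 802.87 kg/h.
The evaporator receives (1−α)·2990 of feed at 0.921 water and removes 0.413 of that water:
0.413×0.921×(1−α)×2990 = 802.87
(1−α) = 802.87/1137.3 = 0.7059;  α = 0.2941.
Bypass flow = 0.2941×2990 = 879.26 kg/h.

879.3 kg/h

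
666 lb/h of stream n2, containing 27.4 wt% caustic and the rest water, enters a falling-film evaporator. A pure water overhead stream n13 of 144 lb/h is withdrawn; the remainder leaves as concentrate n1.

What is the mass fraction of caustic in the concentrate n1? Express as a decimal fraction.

caustic is not removed: 666×0.274 = 182.48 lb/h of caustic enters n1.
Concentrate = 666 − 144 = 522 lb/h.
Mass fraction = 182.48/522 = 0.350.

0.350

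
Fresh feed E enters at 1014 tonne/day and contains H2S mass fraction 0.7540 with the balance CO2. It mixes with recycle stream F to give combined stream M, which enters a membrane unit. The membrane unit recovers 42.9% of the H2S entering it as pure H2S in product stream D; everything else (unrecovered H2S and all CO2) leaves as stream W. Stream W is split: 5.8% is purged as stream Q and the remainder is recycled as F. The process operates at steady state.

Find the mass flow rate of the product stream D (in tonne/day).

709.8 tonne/day

H2S in M: m_A = 1014×0.754 + (1−0.058)·(1−0.429)·m_A, so m_A = 764.56/0.4621 = 1654.5 tonne/day.
Product D = 0.429×1654.5 = 709.76 tonne/day.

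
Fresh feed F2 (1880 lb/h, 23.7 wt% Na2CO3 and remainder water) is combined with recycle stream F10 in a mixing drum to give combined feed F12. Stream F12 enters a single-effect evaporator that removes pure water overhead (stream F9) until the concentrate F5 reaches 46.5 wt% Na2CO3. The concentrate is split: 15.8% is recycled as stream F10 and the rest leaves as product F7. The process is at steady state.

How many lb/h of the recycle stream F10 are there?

Overall Na2CO3 balance (none leaves overhead): Na2CO3 in fresh feed = Na2CO3 in product, i.e. 1880×0.237 = (1−0.158)·F5·0.465.
F5 = 445.56/(0.465×0.842) = 1138 lb/h.
Recycle F10 = 0.158×1138 = 179.8 lb/h.

179.8 lb/h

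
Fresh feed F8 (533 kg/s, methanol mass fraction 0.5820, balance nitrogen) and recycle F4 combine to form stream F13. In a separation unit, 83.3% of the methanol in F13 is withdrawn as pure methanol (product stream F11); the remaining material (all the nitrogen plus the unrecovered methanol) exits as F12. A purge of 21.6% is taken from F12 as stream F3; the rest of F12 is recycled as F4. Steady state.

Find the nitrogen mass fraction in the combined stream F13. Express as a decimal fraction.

0.7429

nitrogen enters only via F8 and leaves only via the purge: 533×0.418 = 0.216×(nitrogen in F12), and the separation unit passes all nitrogen, so nitrogen in F13 = nitrogen in F12 = 1031.5 kg/s.
methanol in F13: m_A = 533×0.582 + (1−0.216)·(1−0.833)·m_A, so m_A = 310.21/0.8691 = 356.94 kg/s.
F13 = 356.94 + 1031.5 = 1388.4 kg/s.
nitrogen fraction in F13 = 1031.5/1388.4 = 0.7429.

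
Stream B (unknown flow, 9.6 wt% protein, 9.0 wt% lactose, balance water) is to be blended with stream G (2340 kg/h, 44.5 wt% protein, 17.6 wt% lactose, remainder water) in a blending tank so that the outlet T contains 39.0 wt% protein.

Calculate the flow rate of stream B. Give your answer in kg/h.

437.8 kg/h

Let B be the unknown flow. Total out = 2340 + B.
protein balance: 1041.3 + 0.096·B = 0.390·(2340 + B)
(0.096 − 0.390)·B = 0.390×2340 − 1041.3 = -128.7
B = -128.7 / -0.294 = 437.76 kg/h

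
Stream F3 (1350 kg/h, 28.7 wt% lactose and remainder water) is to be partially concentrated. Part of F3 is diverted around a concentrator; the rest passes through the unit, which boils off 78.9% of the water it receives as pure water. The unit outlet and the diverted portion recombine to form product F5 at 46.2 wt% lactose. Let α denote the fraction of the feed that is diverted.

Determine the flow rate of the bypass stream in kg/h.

All 1350×0.287 = 387.45 kg/h of lactose reaches F5, so F5 = 387.45/0.462 = 838.64 kg/h and vapour = 511.36 kg/h.
The evaporator receives (1−α)·1350 of feed at 0.713 water and removes 0.789 of that water:
0.789×0.713×(1−α)×1350 = 511.36
(1−α) = 511.36/759.45 = 0.6733;  α = 0.3267.
Bypass flow = 0.3267×1350 = 441 kg/h.

441 kg/h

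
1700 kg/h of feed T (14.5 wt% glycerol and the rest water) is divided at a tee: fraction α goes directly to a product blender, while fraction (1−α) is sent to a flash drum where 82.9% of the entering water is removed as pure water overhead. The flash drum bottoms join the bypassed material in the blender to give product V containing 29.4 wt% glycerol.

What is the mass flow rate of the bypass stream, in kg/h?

All 1700×0.145 = 246.5 kg/h of glycerol reaches V, so V = 246.5/0.294 = 838.44 kg/h and vapour = 861.56 kg/h.
The evaporator receives (1−α)·1700 of feed at 0.855 water and removes 0.829 of that water:
0.829×0.855×(1−α)×1700 = 861.56
(1−α) = 861.56/1205 = 0.7150;  α = 0.2850.
Bypass flow = 0.2850×1700 = 484.47 kg/h.

484.5 kg/h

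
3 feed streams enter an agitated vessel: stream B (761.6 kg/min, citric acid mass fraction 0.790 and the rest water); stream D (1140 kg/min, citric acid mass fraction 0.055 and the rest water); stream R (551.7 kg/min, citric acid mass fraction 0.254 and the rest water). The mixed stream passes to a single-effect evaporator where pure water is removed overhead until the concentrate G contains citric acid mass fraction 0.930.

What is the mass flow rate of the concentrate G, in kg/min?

865 kg/min

citric acid entering = 761.6×0.790 + 1140×0.055 + 551.7×0.254 = 804.5 kg/min.
All citric acid reports to G, so G = 804.5/0.930 = 865.05 kg/min.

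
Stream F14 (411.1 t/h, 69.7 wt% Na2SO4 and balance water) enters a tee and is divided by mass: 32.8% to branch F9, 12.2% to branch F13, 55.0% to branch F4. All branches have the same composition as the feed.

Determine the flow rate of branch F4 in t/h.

Branch F4 flow = 0.550×411.1 = 226.11 t/h.

226.1 t/h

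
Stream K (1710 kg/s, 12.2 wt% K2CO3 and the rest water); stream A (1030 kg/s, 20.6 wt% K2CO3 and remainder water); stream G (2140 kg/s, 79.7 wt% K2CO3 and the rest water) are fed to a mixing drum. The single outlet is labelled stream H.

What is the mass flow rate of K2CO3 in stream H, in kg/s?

2126 kg/s

K2CO3 out = K2CO3 in = 1710×0.122 + 1030×0.206 + 2140×0.797 = 2126.4 kg/s.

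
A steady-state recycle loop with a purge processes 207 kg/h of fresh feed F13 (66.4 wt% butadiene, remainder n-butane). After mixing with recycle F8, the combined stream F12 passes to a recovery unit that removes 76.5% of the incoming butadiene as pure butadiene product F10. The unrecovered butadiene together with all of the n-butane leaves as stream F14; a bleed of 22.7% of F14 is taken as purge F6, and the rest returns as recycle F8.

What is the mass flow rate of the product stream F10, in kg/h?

128.5 kg/h

butadiene in F12: m_A = 207×0.664 + (1−0.227)·(1−0.765)·m_A, so m_A = 137.45/0.8183 = 167.96 kg/h.
Product F10 = 0.765×167.96 = 128.49 kg/h.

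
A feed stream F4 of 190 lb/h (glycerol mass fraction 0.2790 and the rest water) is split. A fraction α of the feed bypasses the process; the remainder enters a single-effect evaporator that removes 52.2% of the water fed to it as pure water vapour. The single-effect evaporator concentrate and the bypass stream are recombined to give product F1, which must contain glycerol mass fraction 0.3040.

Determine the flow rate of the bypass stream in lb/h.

All 190×0.279 = 53.01 lb/h of glycerol reaches F1, so F1 = 53.01/0.304 = 174.38 lb/h and vapour = 15.625 lb/h.
The evaporator receives (1−α)·190 of feed at 0.721 water and removes 0.522 of that water:
0.522×0.721×(1−α)×190 = 15.625
(1−α) = 15.625/71.509 = 0.2185;  α = 0.7815.
Bypass flow = 0.7815×190 = 148.48 lb/h.

148.5 lb/h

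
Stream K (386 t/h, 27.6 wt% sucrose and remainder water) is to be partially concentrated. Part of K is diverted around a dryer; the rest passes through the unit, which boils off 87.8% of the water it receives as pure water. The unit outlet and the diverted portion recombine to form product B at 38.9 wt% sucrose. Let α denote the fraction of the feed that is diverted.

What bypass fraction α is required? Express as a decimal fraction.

0.543

All 386×0.276 = 106.54 t/h of sucrose reaches B, so B = 106.54/0.389 = 273.87 t/h and vapour = 112.13 t/h.
The evaporator receives (1−α)·386 of feed at 0.724 water and removes 0.878 of that water:
0.878×0.724×(1−α)×386 = 112.13
(1−α) = 112.13/245.37 = 0.4570;  α = 0.5430.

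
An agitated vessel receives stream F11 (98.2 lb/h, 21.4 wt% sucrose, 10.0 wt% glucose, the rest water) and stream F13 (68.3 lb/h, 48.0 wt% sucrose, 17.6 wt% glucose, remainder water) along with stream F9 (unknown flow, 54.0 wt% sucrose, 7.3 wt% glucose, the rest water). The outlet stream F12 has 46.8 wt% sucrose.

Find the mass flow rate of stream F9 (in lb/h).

335 lb/h

Let F9 be the unknown flow. Total out = 166.5 + F9.
sucrose balance: 53.799 + 0.540·F9 = 0.468·(166.5 + F9)
(0.540 − 0.468)·F9 = 0.468×166.5 − 53.799 = 24.123
F9 = 24.123 / 0.072 = 335.04 lb/h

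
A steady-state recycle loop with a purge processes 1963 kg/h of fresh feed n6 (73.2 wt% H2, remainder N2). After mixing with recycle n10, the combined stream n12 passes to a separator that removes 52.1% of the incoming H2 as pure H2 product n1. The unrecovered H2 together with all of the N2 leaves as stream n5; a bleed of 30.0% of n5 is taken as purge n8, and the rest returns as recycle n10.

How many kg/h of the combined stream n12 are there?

3915 kg/h

N2 enters only via n6 and leaves only via the purge: 1963×0.268 = 0.300×(N2 in n5), and the separator passes all N2, so N2 in n12 = N2 in n5 = 1753.6 kg/h.
H2 in n12: m_A = 1963×0.732 + (1−0.300)·(1−0.521)·m_A, so m_A = 1436.9/0.6647 = 2161.8 kg/h.
n12 = 2161.8 + 1753.6 = 3915.4 kg/h.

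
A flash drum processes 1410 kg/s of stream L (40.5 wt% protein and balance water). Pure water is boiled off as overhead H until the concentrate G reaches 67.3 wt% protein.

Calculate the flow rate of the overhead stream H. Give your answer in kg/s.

protein is conserved: 1410×0.405 = 571.05 kg/s all reports to the concentrate.
Concentrate = 571.05/(target fraction) = 848.51 kg/s.
Overhead = 1410 − 848.51 = 561.49 kg/s.

561.5 kg/s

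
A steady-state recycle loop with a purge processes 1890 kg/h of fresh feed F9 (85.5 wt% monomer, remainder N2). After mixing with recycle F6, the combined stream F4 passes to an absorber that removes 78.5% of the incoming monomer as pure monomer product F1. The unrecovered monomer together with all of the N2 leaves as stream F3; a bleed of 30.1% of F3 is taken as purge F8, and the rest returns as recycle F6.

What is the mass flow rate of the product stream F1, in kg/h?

monomer in F4: m_A = 1890×0.855 + (1−0.301)·(1−0.785)·m_A, so m_A = 1616/0.8497 = 1901.8 kg/h.
Product F1 = 0.785×1901.8 = 1492.9 kg/h.

1493 kg/h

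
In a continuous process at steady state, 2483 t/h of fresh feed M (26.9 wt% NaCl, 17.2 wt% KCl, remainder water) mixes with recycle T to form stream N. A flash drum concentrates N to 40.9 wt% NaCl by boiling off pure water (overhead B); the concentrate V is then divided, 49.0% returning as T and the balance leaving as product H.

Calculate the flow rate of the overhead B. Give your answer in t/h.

Overall NaCl balance (none leaves overhead): NaCl in fresh feed = NaCl in product, i.e. 2483×0.269 = (1−0.490)·V·0.409.
V = 667.93/(0.409×0.510) = 3202.1 t/h.
Recycle T = 0.490×3202.1 = 1569 t/h.
Combined feed N = 2483 + 1569 = 4052 t/h.
Overhead B = N − V = 4052 − 3202.1 = 849.93 t/h.

849.9 t/h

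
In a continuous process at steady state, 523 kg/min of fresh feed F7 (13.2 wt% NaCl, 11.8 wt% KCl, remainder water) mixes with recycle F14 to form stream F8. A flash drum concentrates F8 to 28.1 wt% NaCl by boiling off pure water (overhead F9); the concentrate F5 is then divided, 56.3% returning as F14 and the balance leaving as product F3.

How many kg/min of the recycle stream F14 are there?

316.5 kg/min

Overall NaCl balance (none leaves overhead): NaCl in fresh feed = NaCl in product, i.e. 523×0.132 = (1−0.563)·F5·0.281.
F5 = 69.036/(0.281×0.437) = 562.2 kg/min.
Recycle F14 = 0.563×562.2 = 316.52 kg/min.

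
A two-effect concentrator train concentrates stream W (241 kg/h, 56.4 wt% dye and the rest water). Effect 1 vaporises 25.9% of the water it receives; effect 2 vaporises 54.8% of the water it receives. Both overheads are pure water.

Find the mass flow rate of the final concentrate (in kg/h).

171.1 kg/h

water in feed = 241×0.436 = 105.08 kg/h.
After stage 1: water left = (1−0.259)×105.08 = 77.861; stream total = 213.79 kg/h.
After stage 2: water left = (1−0.548)×77.861 = 35.193; final concentrate = 171.12 kg/h.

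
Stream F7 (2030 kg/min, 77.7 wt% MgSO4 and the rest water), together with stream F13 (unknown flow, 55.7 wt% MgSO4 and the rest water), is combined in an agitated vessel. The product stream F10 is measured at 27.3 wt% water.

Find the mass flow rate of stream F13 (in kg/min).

Let F13 be the unknown flow. Total out = 2030 + F13.
water balance: 452.69 + 0.443·F13 = 0.273·(2030 + F13)
(0.443 − 0.273)·F13 = 0.273×2030 − 452.69 = 101.5
F13 = 101.5 / 0.170 = 597.06 kg/min

597.1 kg/min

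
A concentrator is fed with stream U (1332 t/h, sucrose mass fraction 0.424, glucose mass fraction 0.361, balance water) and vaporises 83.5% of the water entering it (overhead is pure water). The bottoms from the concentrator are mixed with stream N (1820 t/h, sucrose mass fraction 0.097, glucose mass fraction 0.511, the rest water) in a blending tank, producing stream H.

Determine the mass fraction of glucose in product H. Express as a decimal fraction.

0.484

Vapour removed = 0.835×0.215×1332 = 239.13 t/h; concentrate = 1092.9 t/h.
glucose reaching the mixer = 480.85 (from concentrate) + 1820×0.511 = 1410.9 t/h.
Product flow = 1092.9 + 1820 = 2912.9 t/h; glucose fraction = 0.484.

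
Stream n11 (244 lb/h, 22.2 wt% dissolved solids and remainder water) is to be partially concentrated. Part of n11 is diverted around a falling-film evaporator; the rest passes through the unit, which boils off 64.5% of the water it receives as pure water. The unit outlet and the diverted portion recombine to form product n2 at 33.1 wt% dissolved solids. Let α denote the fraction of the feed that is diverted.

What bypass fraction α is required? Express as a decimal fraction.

All 244×0.222 = 54.168 lb/h of dissolved solids reaches n2, so n2 = 54.168/0.331 = 163.65 lb/h and vapour = 80.35 lb/h.
The evaporator receives (1−α)·244 of feed at 0.778 water and removes 0.645 of that water:
0.645×0.778×(1−α)×244 = 80.35
(1−α) = 80.35/122.44 = 0.6562;  α = 0.3438.

0.344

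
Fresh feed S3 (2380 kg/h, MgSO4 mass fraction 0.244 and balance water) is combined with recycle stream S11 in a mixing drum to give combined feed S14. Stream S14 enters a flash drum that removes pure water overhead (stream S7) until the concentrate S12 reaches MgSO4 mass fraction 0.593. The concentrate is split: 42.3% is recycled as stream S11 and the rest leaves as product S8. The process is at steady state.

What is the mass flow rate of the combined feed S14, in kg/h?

3098 kg/h

Overall MgSO4 balance (none leaves overhead): MgSO4 in fresh feed = MgSO4 in product, i.e. 2380×0.244 = (1−0.423)·S12·0.593.
S12 = 580.72/(0.593×0.577) = 1697.2 kg/h.
Recycle S11 = 0.423×1697.2 = 717.92 kg/h.
Combined feed S14 = 2380 + 717.92 = 3097.9 kg/h.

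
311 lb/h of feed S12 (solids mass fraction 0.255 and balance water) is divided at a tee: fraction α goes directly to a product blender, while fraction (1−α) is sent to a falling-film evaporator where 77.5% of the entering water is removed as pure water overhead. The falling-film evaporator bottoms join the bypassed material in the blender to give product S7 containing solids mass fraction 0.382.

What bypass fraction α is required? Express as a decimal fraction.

0.424

All 311×0.255 = 79.305 lb/h of solids reaches S7, so S7 = 79.305/0.382 = 207.6 lb/h and vapour = 103.4 lb/h.
The evaporator receives (1−α)·311 of feed at 0.745 water and removes 0.775 of that water:
0.775×0.745×(1−α)×311 = 103.4
(1−α) = 103.4/179.56 = 0.5758;  α = 0.4242.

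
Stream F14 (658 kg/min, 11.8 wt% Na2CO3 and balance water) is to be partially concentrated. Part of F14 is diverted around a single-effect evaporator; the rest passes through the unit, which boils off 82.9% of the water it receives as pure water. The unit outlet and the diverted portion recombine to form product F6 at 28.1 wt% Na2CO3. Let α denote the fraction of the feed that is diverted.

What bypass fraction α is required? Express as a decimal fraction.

All 658×0.118 = 77.644 kg/min of Na2CO3 reaches F6, so F6 = 77.644/0.281 = 276.31 kg/min and vapour = 381.69 kg/min.
The evaporator receives (1−α)·658 of feed at 0.882 water and removes 0.829 of that water:
0.829×0.882×(1−α)×658 = 381.69
(1−α) = 381.69/481.12 = 0.7933;  α = 0.2067.

0.207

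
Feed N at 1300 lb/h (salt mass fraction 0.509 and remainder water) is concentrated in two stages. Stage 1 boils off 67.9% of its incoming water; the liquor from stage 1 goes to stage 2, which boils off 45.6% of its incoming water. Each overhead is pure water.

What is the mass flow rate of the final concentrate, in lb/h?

773.2 lb/h

water in feed = 1300×0.491 = 638.3 lb/h.
After stage 1: water left = (1−0.679)×638.3 = 204.89; stream total = 866.59 lb/h.
After stage 2: water left = (1−0.456)×204.89 = 111.46; final concentrate = 773.16 lb/h.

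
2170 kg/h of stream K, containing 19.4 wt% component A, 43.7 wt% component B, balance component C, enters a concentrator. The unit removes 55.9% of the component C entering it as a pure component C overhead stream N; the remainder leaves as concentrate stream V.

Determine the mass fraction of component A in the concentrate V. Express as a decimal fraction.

component A is not removed: 2170×0.194 = 420.98 kg/h of component A enters V.
component C entering = 2170×0.369 = 800.73 kg/h; overhead removed = 0.559×800.73 = 447.61 kg/h.
Concentrate = 2170 − 447.61 = 1722.4 kg/h.
Mass fraction = 420.98/1722.4 = 0.244.

0.244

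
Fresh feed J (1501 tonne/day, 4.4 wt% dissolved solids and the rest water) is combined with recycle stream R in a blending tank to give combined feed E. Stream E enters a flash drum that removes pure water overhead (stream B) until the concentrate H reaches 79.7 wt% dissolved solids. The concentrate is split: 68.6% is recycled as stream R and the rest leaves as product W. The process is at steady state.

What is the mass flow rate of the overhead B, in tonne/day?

Overall dissolved solids balance (none leaves overhead): dissolved solids in fresh feed = dissolved solids in product, i.e. 1501×0.044 = (1−0.686)·H·0.797.
H = 66.044/(0.797×0.314) = 263.9 tonne/day.
Recycle R = 0.686×263.9 = 181.04 tonne/day.
Combined feed E = 1501 + 181.04 = 1682 tonne/day.
Overhead B = E − H = 1682 − 263.9 = 1418.1 tonne/day.

1418 tonne/day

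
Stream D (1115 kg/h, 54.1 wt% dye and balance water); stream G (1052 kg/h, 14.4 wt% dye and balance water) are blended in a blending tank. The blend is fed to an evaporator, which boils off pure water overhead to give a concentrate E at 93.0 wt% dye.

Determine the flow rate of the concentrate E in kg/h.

811.5 kg/h

dye entering = 1115×0.541 + 1052×0.144 = 754.7 kg/h.
All dye reports to E, so E = 754.7/0.930 = 811.51 kg/h.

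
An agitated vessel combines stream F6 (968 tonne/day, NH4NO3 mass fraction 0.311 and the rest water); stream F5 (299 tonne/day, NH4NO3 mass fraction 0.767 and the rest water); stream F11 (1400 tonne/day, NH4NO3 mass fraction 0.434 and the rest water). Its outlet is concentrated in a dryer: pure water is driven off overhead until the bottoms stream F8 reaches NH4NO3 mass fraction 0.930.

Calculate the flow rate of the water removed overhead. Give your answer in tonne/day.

NH4NO3 entering = 968×0.311 + 299×0.767 + 1400×0.434 = 1138 tonne/day.
All NH4NO3 reports to F8, so F8 = 1138/0.930 = 1223.6 tonne/day.
Total feed = 2667 tonne/day; overhead = 2667 − 1223.6 = 1443.4 tonne/day.

1443 tonne/day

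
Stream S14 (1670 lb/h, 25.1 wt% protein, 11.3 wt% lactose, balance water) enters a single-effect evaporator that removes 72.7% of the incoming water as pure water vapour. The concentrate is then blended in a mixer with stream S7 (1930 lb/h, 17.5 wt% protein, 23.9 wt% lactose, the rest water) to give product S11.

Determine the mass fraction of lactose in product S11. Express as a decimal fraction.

Vapour removed = 0.727×0.636×1670 = 772.16 lb/h; concentrate = 897.84 lb/h.
lactose reaching the mixer = 188.71 (from concentrate) + 1930×0.239 = 649.98 lb/h.
Product flow = 897.84 + 1930 = 2827.8 lb/h; lactose fraction = 0.230.

0.230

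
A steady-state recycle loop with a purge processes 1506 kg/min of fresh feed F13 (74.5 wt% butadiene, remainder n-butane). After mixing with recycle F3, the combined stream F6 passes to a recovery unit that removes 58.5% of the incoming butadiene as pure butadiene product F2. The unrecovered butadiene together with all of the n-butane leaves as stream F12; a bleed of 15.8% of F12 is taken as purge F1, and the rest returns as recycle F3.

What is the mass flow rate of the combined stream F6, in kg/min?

4155 kg/min

n-butane enters only via F13 and leaves only via the purge: 1506×0.255 = 0.158×(n-butane in F12), and the recovery unit passes all n-butane, so n-butane in F6 = n-butane in F12 = 2430.6 kg/min.
butadiene in F6: m_A = 1506×0.745 + (1−0.158)·(1−0.585)·m_A, so m_A = 1122/0.6506 = 1724.6 kg/min.
F6 = 1724.6 + 2430.6 = 4155.2 kg/min.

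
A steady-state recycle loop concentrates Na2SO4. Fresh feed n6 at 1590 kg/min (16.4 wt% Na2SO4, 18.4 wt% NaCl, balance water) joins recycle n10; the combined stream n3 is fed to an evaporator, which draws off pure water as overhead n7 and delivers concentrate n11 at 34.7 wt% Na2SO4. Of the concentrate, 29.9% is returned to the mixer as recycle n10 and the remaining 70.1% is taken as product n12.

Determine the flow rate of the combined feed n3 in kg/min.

1911 kg/min

Overall Na2SO4 balance (none leaves overhead): Na2SO4 in fresh feed = Na2SO4 in product, i.e. 1590×0.164 = (1−0.299)·n11·0.347.
n11 = 260.76/(0.347×0.701) = 1072 kg/min.
Recycle n10 = 0.299×1072 = 320.53 kg/min.
Combined feed n3 = 1590 + 320.53 = 1910.5 kg/min.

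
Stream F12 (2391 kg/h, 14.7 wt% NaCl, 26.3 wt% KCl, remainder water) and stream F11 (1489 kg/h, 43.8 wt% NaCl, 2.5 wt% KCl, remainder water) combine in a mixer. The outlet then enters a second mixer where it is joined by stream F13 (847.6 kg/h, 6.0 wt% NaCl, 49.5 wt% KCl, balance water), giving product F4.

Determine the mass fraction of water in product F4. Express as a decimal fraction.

0.547

Overall, product flow = 4727.6 kg/h.
water in = 2391×0.590 + 1489×0.537 + 847.6×0.445 = 2587.5 kg/h.
water fraction in F4 = 0.547.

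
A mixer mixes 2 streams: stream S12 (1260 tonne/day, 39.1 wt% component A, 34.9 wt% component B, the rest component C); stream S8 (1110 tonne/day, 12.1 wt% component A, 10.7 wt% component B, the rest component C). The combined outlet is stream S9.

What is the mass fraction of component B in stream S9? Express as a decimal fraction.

0.236

Total flow out = 1260 + 1110 = 2370 tonne/day.
component B in = 1260×0.349 + 1110×0.107 = 558.51 tonne/day.
component B mass fraction in S9 = 558.51/2370 = 0.236.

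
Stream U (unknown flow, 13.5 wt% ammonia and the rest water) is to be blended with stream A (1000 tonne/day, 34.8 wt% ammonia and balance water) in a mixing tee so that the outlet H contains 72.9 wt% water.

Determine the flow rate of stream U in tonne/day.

566.2 tonne/day

Let U be the unknown flow. Total out = 1000 + U.
water balance: 652 + 0.865·U = 0.729·(1000 + U)
(0.865 − 0.729)·U = 0.729×1000 − 652 = 77
U = 77 / 0.136 = 566.18 tonne/day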